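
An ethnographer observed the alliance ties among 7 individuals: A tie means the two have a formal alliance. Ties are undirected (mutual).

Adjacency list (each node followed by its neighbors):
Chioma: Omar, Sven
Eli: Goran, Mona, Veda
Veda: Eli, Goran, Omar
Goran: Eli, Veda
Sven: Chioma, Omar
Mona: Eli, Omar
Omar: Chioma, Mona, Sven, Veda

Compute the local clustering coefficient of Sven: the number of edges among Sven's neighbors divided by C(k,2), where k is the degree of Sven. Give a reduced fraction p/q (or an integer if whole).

Sven's neighbors: Chioma and Omar (k = 2).
Possible neighbor pairs: C(2,2) = 1. Edges among them: Chioma–Omar → e = 1.
Clustering(Sven) = 1/1.

1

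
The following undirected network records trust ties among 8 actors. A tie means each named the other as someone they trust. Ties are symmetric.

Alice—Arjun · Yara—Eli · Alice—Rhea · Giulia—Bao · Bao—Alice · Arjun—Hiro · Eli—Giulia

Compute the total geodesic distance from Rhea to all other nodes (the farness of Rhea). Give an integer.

Distances from Rhea: Alice:1, Arjun:2, Bao:2, Eli:4, Giulia:3, Hiro:3, Yara:5.
Sum = 1 + 2 + 2 + 4 + 3 + 3 + 5 = 20.

20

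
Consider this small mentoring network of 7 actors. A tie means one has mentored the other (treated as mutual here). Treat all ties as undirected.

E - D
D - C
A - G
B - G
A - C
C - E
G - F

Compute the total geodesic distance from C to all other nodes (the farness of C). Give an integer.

Distances from C: A:1, B:3, D:1, E:1, F:3, G:2.
Sum = 1 + 3 + 1 + 1 + 3 + 2 = 11.

11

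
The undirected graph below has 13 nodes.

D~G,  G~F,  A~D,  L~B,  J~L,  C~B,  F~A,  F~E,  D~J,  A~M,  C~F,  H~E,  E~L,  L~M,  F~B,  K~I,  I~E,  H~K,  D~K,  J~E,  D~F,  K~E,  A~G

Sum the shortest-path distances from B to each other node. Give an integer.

24

Distances from B: A:2, C:1, D:2, E:2, F:1, G:2, H:3, I:3, J:2, K:3, L:1, M:2.
Sum = 2 + 1 + 2 + 2 + 1 + 2 + 3 + 3 + 2 + 3 + 1 + 2 = 24.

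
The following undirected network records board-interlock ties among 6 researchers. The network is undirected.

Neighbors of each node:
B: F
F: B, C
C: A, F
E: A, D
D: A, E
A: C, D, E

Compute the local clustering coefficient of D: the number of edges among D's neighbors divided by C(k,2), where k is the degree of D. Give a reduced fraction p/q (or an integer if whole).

D's neighbors: A and E (k = 2).
Possible neighbor pairs: C(2,2) = 1. Edges among them: A–E → e = 1.
Clustering(D) = 1/1.

1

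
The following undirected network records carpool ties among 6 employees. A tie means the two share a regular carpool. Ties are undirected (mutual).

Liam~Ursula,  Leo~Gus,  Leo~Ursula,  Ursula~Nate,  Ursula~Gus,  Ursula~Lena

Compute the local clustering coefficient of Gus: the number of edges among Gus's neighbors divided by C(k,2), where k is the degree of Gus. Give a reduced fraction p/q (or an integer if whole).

Gus's neighbors: Leo and Ursula (k = 2).
Possible neighbor pairs: C(2,2) = 1. Edges among them: Leo–Ursula → e = 1.
Clustering(Gus) = 1/1.

1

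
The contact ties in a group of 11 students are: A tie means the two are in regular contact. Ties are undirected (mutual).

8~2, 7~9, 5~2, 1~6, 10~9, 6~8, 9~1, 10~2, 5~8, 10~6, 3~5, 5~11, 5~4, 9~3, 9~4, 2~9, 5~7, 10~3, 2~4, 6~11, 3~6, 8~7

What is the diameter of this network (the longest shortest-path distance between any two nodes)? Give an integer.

Eccentricity of each node (its greatest distance to any other): 1:3, 2:2, 3:2, 4:3, 5:3, 6:3, 7:2, 8:2, 9:3, 10:2, 11:3.
The maximum eccentricity is 3, realized for instance by the pair 9–11 via 9 – 3 – 5 – 11. So the diameter is 3.

3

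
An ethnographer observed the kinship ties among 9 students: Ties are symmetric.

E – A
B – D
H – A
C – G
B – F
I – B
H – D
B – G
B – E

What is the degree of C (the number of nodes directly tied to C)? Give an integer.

C is directly tied to G. That is 1 neighbor, so the degree of C is 1.

1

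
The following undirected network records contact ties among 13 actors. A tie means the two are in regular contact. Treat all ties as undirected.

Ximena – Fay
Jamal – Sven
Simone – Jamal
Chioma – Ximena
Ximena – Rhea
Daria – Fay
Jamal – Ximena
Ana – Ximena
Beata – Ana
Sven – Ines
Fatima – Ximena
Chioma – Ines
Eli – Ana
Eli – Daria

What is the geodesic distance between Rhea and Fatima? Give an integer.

2

One shortest route is Rhea – Ximena – Fatima, which uses 2 edges, and Rhea and Fatima are not directly tied, so nothing shorter exists. So d(Rhea,Fatima) = 2.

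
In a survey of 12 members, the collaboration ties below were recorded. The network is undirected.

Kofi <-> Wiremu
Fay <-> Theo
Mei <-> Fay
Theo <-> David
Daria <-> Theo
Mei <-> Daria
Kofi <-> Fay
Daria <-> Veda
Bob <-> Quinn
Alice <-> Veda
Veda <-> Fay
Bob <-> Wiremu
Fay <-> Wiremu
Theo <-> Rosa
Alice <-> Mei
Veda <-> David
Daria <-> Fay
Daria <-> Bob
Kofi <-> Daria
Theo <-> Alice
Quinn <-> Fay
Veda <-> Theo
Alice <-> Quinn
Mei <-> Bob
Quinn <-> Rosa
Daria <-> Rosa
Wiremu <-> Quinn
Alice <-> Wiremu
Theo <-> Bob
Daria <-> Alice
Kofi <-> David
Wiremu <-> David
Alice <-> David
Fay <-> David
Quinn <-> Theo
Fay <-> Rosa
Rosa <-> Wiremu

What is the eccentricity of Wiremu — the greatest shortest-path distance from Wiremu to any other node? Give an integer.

2

Distances from Wiremu: Alice:1, Bob:1, Daria:2, David:1, Fay:1, Kofi:1, Mei:2, Quinn:1, Rosa:1, Theo:2, Veda:2.
The largest is 2 (to Veda, Theo, Daria, and Mei), so the eccentricity of Wiremu is 2.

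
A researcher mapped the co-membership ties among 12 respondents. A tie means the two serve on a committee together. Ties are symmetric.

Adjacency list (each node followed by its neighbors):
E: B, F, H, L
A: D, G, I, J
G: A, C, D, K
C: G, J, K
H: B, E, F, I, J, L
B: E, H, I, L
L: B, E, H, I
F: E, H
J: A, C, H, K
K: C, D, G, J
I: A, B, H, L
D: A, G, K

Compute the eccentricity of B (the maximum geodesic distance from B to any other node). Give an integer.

Distances from B: A:2, C:3, D:3, E:1, F:2, G:3, H:1, I:1, J:2, K:3, L:1.
The largest is 3 (to K, C, G, and D), so the eccentricity of B is 3.

3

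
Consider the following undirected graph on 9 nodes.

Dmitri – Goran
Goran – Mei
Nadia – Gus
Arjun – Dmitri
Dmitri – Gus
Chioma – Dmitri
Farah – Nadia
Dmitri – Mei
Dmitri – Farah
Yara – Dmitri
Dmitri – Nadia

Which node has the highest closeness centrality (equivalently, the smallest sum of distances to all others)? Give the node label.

Dmitri

Farness (sum of distances to all others) for each node — Arjun:15, Chioma:15, Dmitri:8, Farah:14, Goran:14, Gus:14, Mei:14, Nadia:13, Yara:15.
The smallest farness is 8, for Dmitri, so Dmitri has the highest closeness.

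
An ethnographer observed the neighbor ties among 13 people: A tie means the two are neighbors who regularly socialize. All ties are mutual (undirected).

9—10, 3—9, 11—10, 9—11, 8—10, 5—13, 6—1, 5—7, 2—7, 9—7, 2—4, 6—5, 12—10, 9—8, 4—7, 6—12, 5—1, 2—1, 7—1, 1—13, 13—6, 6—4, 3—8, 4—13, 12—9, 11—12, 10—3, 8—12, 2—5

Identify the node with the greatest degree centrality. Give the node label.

Degrees — 1:5, 2:4, 3:3, 4:4, 5:5, 6:5, 7:5, 8:4, 9:6, 10:5, 11:3, 12:5, 13:4.
The maximum is 6, attained only by 9.

9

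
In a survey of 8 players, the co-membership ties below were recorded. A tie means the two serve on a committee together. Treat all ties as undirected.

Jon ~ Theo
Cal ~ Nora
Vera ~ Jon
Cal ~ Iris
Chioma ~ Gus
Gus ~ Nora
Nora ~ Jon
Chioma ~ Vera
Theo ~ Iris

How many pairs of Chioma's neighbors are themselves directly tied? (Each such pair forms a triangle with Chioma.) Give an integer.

0

Chioma's neighbors are Gus and Vera, but none of them are tied to each other, so no triangle contains Chioma.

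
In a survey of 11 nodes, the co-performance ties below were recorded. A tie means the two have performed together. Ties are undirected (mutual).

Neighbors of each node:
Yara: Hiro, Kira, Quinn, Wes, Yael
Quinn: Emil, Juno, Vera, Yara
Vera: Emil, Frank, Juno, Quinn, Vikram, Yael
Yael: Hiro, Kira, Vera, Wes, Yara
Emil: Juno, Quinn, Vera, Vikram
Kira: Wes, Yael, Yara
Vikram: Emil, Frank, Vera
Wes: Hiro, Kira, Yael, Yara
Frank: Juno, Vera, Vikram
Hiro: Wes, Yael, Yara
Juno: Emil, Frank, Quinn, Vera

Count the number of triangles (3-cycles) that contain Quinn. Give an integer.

Quinn's neighbors: Emil, Juno, Vera, and Yara.
Neighbor pairs that are themselves tied: Quinn–Emil–Juno; Quinn–Emil–Vera; Quinn–Juno–Vera. Each forms one triangle with Quinn, for 3 in total.

3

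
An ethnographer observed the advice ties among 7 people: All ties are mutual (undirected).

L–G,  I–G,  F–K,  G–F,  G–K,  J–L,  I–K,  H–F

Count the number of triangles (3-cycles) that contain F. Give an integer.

1

F's neighbors: G, H, and K.
Neighbor pairs that are themselves tied: F–G–K. Each forms one triangle with F, for 1 in total.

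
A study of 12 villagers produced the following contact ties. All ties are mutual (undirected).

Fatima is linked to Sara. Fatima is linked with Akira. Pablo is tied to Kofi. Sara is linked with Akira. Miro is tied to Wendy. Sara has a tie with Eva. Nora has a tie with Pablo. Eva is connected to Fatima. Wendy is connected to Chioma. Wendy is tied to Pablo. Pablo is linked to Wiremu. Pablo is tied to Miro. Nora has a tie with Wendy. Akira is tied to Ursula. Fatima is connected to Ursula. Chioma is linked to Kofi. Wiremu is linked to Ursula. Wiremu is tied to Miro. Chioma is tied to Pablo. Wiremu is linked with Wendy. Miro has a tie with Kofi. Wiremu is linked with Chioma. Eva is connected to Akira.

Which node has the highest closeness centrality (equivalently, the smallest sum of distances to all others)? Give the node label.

Farness (sum of distances to all others) for each node — Akira:26, Chioma:24, Eva:34, Fatima:26, Kofi:30, Miro:24, Nora:31, Pablo:22, Sara:34, Ursula:21, Wendy:23, Wiremu:19.
The smallest farness is 19, for Wiremu, so Wiremu has the highest closeness.

Wiremu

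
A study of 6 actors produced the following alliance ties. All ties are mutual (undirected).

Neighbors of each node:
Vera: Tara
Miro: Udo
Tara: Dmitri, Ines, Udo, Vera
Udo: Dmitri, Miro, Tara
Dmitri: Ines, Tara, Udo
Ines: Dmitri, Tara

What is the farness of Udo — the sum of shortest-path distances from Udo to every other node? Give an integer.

Distances from Udo: Dmitri:1, Ines:2, Miro:1, Tara:1, Vera:2.
Sum = 1 + 2 + 1 + 1 + 2 = 7.

7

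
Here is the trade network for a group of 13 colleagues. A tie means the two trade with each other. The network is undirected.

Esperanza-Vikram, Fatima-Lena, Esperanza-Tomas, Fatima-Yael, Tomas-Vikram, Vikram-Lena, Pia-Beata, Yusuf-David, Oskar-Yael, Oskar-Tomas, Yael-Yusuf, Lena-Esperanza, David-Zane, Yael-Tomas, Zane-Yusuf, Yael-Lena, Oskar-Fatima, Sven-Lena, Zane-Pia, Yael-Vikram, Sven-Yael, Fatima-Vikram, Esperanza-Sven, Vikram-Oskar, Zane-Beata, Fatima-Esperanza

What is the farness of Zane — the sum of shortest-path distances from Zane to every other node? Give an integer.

Distances from Zane: Beata:1, David:1, Esperanza:4, Fatima:3, Lena:3, Oskar:3, Pia:1, Sven:3, Tomas:3, Vikram:3, Yael:2, Yusuf:1.
Sum = 1 + 1 + 4 + 3 + 3 + 3 + 1 + 3 + 3 + 3 + 2 + 1 = 28.

28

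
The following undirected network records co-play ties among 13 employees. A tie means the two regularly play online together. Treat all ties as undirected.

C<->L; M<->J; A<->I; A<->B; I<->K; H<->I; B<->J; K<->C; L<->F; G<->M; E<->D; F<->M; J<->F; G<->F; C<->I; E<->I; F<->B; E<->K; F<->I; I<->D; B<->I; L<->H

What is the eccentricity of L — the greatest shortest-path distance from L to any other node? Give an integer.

Distances from L: A:3, B:2, C:1, D:3, E:3, F:1, G:2, H:1, I:2, J:2, K:2, M:2.
The largest is 3 (to E, D, and A), so the eccentricity of L is 3.

3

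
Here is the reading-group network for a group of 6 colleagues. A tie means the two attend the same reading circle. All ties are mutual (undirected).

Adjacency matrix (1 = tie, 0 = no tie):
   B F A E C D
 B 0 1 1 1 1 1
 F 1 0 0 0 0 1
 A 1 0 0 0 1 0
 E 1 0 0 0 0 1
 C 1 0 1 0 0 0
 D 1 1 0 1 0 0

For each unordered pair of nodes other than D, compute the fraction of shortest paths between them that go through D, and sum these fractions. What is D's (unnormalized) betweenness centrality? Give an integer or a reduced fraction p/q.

1/2

Pairs whose geodesics pass through D — F–E: 1/2.
All other pairs contribute 0.
Summing the contributions gives betweenness(D) = 1/2.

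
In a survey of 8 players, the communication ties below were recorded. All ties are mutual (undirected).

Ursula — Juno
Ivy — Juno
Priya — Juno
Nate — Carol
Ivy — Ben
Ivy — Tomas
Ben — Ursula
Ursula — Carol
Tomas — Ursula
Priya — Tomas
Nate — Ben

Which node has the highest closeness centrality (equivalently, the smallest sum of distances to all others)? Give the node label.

Farness (sum of distances to all others) for each node — Ben:12, Carol:14, Ivy:12, Juno:12, Nate:16, Priya:16, Tomas:12, Ursula:10.
The smallest farness is 10, for Ursula, so Ursula has the highest closeness.

Ursula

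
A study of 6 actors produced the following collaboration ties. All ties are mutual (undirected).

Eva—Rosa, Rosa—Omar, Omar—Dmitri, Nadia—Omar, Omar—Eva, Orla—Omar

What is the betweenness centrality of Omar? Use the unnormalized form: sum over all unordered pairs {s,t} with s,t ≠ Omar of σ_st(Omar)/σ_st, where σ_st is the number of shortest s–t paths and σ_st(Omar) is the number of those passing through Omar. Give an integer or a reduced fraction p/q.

Pairs whose geodesics pass through Omar — Dmitri–Rosa: 1; Dmitri–Eva: 1; Dmitri–Nadia: 1; Dmitri–Orla: 1; Rosa–Nadia: 1; Rosa–Orla: 1; Eva–Nadia: 1; Eva–Orla: 1; Nadia–Orla: 1.
All other pairs contribute 0.
Summing the contributions gives betweenness(Omar) = 9.

9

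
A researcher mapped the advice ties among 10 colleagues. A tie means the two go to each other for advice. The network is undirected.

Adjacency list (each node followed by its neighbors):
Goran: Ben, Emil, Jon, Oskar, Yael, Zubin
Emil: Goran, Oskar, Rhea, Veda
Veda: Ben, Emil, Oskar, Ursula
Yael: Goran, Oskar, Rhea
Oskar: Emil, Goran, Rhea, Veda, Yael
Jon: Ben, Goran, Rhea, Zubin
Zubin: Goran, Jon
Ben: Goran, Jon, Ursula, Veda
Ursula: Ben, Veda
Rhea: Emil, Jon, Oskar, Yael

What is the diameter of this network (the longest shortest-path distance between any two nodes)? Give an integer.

3

Eccentricity of each node (its greatest distance to any other): Ben:2, Emil:2, Goran:2, Jon:2, Oskar:2, Rhea:3, Ursula:3, Veda:3, Yael:3, Zubin:3.
The maximum eccentricity is 3, realized for instance by the pair Rhea–Ursula via Rhea – Jon – Ben – Ursula. So the diameter is 3.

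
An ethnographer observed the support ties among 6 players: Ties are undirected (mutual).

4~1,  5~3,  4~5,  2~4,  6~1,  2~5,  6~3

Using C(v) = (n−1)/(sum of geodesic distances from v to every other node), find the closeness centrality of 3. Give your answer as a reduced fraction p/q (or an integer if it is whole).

5/8

Distances from 3: 1:2, 2:2, 4:2, 5:1, 6:1. Sum = 8.
n = 6, so closeness = 5/8.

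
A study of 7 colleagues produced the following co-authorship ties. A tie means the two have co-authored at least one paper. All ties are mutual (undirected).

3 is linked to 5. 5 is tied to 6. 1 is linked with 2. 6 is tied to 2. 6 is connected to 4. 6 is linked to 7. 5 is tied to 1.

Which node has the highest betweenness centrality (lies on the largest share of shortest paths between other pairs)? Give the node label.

6

Unnormalized betweenness of each node: 1:1, 2:3/2, 3:0, 4:0, 5:13/2, 6:10, 7:0.
6 has the largest value, 10, making it the main broker — the node through which the most shortest paths run.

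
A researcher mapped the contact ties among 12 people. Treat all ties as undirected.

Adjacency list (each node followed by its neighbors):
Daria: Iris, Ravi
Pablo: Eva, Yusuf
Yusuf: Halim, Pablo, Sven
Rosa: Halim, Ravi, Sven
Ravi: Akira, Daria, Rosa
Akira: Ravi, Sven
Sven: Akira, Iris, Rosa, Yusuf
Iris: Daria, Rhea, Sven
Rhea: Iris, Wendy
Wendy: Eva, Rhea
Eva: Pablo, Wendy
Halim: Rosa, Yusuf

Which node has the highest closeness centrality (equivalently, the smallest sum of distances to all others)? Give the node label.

Farness (sum of distances to all others) for each node — Akira:27, Daria:27, Eva:32, Halim:28, Iris:22, Pablo:28, Ravi:28, Rhea:27, Rosa:25, Sven:20, Wendy:31, Yusuf:23.
The smallest farness is 20, for Sven, so Sven has the highest closeness.

Sven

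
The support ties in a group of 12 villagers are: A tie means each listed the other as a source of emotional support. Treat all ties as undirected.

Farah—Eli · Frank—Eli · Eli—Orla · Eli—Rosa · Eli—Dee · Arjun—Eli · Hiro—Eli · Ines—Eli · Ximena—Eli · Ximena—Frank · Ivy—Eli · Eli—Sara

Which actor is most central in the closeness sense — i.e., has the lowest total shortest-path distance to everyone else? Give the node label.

Farness (sum of distances to all others) for each node — Arjun:21, Dee:21, Eli:11, Farah:21, Frank:20, Hiro:21, Ines:21, Ivy:21, Orla:21, Rosa:21, Sara:21, Ximena:20.
The smallest farness is 11, for Eli, so Eli has the highest closeness.

Eli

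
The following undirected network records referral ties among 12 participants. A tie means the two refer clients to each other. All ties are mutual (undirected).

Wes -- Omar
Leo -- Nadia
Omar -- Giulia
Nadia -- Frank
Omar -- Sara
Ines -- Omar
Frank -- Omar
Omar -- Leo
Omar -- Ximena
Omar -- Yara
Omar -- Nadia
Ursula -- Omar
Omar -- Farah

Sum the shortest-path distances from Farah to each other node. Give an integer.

21

Distances from Farah: Frank:2, Giulia:2, Ines:2, Leo:2, Nadia:2, Omar:1, Sara:2, Ursula:2, Wes:2, Ximena:2, Yara:2.
Sum = 2 + 2 + 2 + 2 + 2 + 1 + 2 + 2 + 2 + 2 + 2 = 21.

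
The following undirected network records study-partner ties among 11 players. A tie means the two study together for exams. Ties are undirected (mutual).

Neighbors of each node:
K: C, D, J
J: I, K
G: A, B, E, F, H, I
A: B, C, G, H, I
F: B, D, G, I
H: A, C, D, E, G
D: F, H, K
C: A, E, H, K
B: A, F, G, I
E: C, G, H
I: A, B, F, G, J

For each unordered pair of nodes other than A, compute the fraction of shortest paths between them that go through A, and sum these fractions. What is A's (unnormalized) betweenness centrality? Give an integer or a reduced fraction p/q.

379/84

Pairs whose geodesics pass through A — F–C: 3/7; K–B: 1/3; K–G: 1/6; B–H: 1/2; B–C: 1; G–C: 1/3; H–J: 1/4; H–I: 1/2; I–C: 1.
All other pairs contribute 0.
Summing the contributions gives betweenness(A) = 379/84.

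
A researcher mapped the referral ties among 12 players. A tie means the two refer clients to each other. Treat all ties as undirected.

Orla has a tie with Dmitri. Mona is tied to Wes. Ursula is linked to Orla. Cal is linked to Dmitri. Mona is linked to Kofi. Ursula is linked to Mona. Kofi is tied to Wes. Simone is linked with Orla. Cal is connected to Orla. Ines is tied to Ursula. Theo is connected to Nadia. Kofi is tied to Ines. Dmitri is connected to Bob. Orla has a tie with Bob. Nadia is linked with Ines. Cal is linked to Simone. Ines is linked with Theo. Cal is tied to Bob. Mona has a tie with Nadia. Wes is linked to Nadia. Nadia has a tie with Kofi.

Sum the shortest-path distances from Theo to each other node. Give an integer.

29

Distances from Theo: Bob:4, Cal:4, Dmitri:4, Ines:1, Kofi:2, Mona:2, Nadia:1, Orla:3, Simone:4, Ursula:2, Wes:2.
Sum = 4 + 4 + 4 + 1 + 2 + 2 + 1 + 3 + 4 + 2 + 2 = 29.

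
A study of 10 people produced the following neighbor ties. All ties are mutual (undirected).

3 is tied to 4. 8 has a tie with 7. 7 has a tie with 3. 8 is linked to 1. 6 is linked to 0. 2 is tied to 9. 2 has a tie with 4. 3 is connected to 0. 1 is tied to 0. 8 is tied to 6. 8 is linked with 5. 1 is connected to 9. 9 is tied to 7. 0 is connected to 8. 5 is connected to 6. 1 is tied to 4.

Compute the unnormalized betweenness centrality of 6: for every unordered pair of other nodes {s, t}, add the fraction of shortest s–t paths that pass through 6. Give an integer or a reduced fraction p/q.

Pairs whose geodesics pass through 6 — 0–5: 1/2; 3–5: 1/3.
All other pairs contribute 0.
Summing the contributions gives betweenness(6) = 5/6.

5/6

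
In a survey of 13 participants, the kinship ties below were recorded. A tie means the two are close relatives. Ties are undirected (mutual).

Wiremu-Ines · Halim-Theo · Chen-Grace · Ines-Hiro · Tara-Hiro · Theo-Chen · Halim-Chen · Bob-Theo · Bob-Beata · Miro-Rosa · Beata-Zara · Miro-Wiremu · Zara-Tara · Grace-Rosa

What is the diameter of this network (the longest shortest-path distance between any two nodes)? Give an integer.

6

Eccentricity of each node (its greatest distance to any other): Beata:6, Bob:6, Chen:6, Grace:6, Halim:6, Hiro:6, Ines:6, Miro:6, Rosa:6, Tara:6, Theo:6, Wiremu:6, Zara:6.
The maximum eccentricity is 6, realized for instance by the pair Tara–Grace via Tara – Hiro – Ines – Wiremu – Miro – Rosa – Grace. So the diameter is 6.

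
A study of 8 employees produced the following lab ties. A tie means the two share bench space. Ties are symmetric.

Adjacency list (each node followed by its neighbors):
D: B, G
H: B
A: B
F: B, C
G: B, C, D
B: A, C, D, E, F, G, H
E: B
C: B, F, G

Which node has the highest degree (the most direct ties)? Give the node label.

B

Degrees — A:1, B:7, C:3, D:2, E:1, F:2, G:3, H:1.
The maximum is 7, attained only by B.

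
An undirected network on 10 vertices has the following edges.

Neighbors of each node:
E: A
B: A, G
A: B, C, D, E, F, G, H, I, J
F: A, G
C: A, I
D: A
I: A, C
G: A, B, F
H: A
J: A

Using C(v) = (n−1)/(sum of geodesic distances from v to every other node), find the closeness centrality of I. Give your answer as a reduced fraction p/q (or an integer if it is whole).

9/16

Distances from I: A:1, B:2, C:1, D:2, E:2, F:2, G:2, H:2, J:2. Sum = 16.
n = 10, so closeness = 9/16.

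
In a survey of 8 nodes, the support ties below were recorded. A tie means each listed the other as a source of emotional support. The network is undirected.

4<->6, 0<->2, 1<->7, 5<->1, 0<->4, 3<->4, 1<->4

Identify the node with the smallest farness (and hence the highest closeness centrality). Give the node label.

4

Farness (sum of distances to all others) for each node — 0:14, 1:12, 2:20, 3:16, 4:10, 5:18, 6:16, 7:18.
The smallest farness is 10, for 4, so 4 has the highest closeness.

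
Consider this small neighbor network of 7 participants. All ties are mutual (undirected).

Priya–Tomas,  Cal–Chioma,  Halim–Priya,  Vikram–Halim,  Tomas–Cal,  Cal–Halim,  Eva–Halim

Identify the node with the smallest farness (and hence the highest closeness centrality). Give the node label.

Farness (sum of distances to all others) for each node — Cal:9, Chioma:14, Eva:13, Halim:8, Priya:11, Tomas:12, Vikram:13.
The smallest farness is 8, for Halim, so Halim has the highest closeness.

Halim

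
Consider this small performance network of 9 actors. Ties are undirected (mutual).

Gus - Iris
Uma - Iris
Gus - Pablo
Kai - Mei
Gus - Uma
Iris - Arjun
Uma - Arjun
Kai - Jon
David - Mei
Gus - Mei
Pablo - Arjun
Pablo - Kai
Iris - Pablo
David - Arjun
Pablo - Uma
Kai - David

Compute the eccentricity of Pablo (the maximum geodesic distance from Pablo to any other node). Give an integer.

2

Distances from Pablo: Arjun:1, David:2, Gus:1, Iris:1, Jon:2, Kai:1, Mei:2, Uma:1.
The largest is 2 (to David, Mei, and Jon), so the eccentricity of Pablo is 2.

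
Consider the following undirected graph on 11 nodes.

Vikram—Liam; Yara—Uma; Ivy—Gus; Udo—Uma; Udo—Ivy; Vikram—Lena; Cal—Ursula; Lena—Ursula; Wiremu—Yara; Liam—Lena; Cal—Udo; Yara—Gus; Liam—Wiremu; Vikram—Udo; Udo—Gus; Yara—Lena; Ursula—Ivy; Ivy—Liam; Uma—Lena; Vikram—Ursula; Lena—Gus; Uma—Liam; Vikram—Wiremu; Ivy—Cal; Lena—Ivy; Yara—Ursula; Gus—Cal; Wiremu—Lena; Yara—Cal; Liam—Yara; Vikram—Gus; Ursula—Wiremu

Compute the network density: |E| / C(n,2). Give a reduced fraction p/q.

32/55

There are 32 edges and 11 nodes, so the maximum possible is C(11,2) = 55.
Density = 32/55.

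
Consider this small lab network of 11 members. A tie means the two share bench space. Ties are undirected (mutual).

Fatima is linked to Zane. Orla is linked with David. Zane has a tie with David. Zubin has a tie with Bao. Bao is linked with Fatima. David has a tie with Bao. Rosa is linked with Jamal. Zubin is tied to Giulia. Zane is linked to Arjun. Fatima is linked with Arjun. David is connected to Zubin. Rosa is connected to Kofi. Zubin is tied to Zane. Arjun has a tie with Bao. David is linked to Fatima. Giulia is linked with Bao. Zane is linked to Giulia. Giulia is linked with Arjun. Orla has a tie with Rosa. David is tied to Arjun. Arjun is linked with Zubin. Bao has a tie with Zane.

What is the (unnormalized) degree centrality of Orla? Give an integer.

2

Orla is directly tied to David and Rosa. That is 2 neighbors, so the degree of Orla is 2.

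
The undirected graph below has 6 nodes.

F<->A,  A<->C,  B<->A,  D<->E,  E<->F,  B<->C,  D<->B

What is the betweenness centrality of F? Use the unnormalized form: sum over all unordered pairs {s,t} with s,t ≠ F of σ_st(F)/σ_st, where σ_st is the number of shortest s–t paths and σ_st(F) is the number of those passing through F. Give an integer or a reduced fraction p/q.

Pairs whose geodesics pass through F — A–E: 1; C–E: 1/2.
All other pairs contribute 0.
Summing the contributions gives betweenness(F) = 3/2.

3/2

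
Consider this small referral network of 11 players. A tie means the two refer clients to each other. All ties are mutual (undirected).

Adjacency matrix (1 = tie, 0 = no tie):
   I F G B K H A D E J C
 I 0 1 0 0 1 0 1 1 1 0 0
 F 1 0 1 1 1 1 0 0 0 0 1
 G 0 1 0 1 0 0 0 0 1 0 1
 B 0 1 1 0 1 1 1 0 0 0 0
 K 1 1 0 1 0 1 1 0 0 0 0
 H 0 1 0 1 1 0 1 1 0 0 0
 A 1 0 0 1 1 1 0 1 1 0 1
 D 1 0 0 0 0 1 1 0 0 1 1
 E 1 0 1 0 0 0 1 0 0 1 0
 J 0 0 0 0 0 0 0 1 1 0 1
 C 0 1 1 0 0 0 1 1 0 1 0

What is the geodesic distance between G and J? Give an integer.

One shortest route is G – E – J, which uses 2 edges, and G and J are not directly tied, so nothing shorter exists. So d(G,J) = 2.

2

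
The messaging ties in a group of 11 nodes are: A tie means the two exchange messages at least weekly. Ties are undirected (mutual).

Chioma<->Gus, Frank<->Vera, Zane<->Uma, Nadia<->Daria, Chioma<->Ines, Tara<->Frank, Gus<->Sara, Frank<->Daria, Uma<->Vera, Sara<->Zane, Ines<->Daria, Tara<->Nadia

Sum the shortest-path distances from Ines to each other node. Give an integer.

Distances from Ines: Chioma:1, Daria:1, Frank:2, Gus:2, Nadia:2, Sara:3, Tara:3, Uma:4, Vera:3, Zane:4.
Sum = 1 + 1 + 2 + 2 + 2 + 3 + 3 + 4 + 3 + 4 = 25.

25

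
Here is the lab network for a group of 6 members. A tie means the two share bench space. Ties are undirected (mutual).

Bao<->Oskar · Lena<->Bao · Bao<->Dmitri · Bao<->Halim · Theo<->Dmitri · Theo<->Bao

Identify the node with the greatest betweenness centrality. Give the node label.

Unnormalized betweenness of each node: Bao:9, Dmitri:0, Halim:0, Lena:0, Oskar:0, Theo:0.
Bao has the largest value, 9, making it the main broker — the node through which the most shortest paths run.

Bao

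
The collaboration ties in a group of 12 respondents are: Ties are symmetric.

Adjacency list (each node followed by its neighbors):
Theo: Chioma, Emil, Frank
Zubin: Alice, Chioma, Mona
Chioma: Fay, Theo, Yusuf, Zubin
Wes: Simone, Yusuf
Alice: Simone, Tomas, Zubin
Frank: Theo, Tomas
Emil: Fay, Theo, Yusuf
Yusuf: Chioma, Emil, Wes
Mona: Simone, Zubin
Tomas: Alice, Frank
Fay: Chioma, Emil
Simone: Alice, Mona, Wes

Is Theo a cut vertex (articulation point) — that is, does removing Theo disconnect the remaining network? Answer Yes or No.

No

Even without Theo, every remaining node can still reach every other (the residual graph is connected), so Theo is not a cut vertex.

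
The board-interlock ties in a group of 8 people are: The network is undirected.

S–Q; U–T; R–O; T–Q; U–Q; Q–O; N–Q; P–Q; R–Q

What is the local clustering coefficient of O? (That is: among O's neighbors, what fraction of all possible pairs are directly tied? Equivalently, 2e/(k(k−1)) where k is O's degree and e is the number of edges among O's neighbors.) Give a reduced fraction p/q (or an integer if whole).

1

O's neighbors: Q and R (k = 2).
Possible neighbor pairs: C(2,2) = 1. Edges among them: Q–R → e = 1.
Clustering(O) = 1/1.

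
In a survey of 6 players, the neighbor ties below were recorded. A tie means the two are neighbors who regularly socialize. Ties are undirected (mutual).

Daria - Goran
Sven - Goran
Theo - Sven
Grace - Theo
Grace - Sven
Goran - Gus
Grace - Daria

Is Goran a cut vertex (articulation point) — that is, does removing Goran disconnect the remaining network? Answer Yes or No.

Yes

Removing Goran leaves {Daria, Grace, Sven, and Theo} with no path to {Gus}, so the network splits into 2 components. Goran is a cut vertex.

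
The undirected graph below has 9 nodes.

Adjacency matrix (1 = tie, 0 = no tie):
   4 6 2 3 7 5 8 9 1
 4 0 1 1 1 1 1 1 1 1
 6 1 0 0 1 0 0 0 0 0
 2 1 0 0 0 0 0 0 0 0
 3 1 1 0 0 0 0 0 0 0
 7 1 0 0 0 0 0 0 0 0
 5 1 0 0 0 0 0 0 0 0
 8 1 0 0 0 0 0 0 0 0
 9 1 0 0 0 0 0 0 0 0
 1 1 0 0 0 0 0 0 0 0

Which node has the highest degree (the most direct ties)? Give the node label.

Degrees — 1:1, 2:1, 3:2, 4:8, 5:1, 6:2, 7:1, 8:1, 9:1.
The maximum is 8, attained only by 4.

4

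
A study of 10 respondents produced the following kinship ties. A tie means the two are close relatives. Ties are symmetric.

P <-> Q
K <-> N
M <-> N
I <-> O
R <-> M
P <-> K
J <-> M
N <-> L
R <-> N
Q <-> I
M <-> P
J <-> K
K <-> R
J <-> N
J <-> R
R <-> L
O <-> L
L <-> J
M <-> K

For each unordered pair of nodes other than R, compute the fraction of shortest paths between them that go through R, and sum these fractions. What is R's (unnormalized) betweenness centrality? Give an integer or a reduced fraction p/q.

Pairs whose geodesics pass through R — O–M: 1/3; O–K: 1/3; L–M: 1/3; L–K: 1/3; L–P: 2/6.
All other pairs contribute 0.
Summing the contributions gives betweenness(R) = 5/3.

5/3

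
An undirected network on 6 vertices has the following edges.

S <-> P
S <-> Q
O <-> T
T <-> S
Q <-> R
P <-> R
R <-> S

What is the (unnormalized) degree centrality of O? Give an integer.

1

O is directly tied to T. That is 1 neighbor, so the degree of O is 1.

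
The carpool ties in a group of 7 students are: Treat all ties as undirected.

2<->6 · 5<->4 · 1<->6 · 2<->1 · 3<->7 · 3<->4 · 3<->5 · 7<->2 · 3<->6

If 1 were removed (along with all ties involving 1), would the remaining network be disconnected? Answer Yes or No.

No

Even without 1, every remaining node can still reach every other (the residual graph is connected), so 1 is not a cut vertex.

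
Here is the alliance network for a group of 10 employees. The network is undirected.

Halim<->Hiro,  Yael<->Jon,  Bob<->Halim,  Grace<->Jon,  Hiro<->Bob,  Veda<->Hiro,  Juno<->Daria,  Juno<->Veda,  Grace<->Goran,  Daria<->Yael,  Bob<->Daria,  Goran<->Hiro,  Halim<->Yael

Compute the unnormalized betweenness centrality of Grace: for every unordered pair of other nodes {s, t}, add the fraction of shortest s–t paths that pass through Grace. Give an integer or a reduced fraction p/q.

7/3

Pairs whose geodesics pass through Grace — Veda–Jon: 1/3; Hiro–Jon: 1/2; Goran–Jon: 1; Goran–Yael: 1/2.
All other pairs contribute 0.
Summing the contributions gives betweenness(Grace) = 7/3.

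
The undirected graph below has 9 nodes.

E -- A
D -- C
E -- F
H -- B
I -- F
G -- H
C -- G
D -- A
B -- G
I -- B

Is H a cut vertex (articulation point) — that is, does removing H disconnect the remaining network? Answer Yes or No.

No

Even without H, every remaining node can still reach every other (the residual graph is connected), so H is not a cut vertex.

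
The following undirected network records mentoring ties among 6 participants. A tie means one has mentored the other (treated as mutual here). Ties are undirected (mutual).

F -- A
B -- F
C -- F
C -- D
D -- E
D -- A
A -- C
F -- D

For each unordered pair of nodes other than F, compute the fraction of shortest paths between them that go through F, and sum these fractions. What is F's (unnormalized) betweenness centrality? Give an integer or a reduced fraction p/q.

4

Pairs whose geodesics pass through F — B–E: 1; B–A: 1; B–D: 1; B–C: 1.
All other pairs contribute 0.
Summing the contributions gives betweenness(F) = 4.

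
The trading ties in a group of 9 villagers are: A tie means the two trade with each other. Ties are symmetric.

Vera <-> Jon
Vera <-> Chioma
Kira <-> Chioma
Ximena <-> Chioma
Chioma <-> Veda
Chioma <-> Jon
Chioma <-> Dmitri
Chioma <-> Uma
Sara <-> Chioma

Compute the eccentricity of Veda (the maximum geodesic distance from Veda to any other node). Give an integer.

2

Distances from Veda: Chioma:1, Dmitri:2, Jon:2, Kira:2, Sara:2, Uma:2, Vera:2, Ximena:2.
The largest is 2 (to Jon, Sara, Uma, Dmitri, Ximena, Vera, and Kira), so the eccentricity of Veda is 2.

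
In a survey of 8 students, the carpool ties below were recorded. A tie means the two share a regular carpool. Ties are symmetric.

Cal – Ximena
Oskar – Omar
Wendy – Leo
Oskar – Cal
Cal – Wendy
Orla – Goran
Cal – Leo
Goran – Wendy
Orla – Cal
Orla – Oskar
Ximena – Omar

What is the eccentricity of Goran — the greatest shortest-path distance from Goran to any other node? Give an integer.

Distances from Goran: Cal:2, Leo:2, Omar:3, Orla:1, Oskar:2, Wendy:1, Ximena:3.
The largest is 3 (to Omar and Ximena), so the eccentricity of Goran is 3.

3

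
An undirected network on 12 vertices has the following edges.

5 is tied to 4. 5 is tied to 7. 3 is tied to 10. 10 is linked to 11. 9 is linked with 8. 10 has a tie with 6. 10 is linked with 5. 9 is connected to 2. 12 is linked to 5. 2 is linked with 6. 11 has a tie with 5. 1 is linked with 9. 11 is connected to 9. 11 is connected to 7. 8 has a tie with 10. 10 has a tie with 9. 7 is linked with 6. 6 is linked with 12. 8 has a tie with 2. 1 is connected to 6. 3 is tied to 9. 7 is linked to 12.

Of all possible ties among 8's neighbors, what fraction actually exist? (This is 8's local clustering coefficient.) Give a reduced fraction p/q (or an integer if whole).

8's neighbors: 2, 9, and 10 (k = 3).
Possible neighbor pairs: C(3,2) = 3. Edges among them: 2–9, 9–10 → e = 2.
Clustering(8) = 2/3.

2/3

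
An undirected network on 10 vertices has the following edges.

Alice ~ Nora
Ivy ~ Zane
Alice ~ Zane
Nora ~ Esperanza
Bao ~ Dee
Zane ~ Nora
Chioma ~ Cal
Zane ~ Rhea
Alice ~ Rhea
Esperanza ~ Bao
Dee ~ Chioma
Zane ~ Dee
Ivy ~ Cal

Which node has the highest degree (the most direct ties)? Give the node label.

Degrees — Alice:3, Bao:2, Cal:2, Chioma:2, Dee:3, Esperanza:2, Ivy:2, Nora:3, Rhea:2, Zane:5.
The maximum is 5, attained only by Zane.

Zane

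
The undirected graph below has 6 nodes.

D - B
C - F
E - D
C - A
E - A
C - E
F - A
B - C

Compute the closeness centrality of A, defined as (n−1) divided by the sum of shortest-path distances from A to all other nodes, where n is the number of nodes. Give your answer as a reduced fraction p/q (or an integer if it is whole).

5/7

Distances from A: B:2, C:1, D:2, E:1, F:1. Sum = 7.
n = 6, so closeness = 5/7.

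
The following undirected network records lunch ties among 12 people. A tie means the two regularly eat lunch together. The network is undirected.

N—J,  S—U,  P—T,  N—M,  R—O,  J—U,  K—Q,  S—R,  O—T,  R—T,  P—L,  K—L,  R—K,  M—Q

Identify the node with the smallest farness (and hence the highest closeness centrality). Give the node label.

R

Farness (sum of distances to all others) for each node — J:34, K:23, L:30, M:31, N:35, O:30, P:32, Q:27, R:22, S:26, T:28, U:30.
The smallest farness is 22, for R, so R has the highest closeness.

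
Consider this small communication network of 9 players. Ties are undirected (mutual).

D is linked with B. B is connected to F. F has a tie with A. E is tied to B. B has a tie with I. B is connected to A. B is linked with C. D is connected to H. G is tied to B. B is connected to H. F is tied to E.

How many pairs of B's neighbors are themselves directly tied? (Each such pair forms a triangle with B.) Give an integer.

3

B's neighbors: A, C, D, E, F, G, H, and I.
Neighbor pairs that are themselves tied: B–A–F; B–D–H; B–E–F. Each forms one triangle with B, for 3 in total.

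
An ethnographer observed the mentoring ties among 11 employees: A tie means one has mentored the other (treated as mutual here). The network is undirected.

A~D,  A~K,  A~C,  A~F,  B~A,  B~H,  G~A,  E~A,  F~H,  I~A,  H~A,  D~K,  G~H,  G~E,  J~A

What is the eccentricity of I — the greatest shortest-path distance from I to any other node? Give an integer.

2

Distances from I: A:1, B:2, C:2, D:2, E:2, F:2, G:2, H:2, J:2, K:2.
The largest is 2 (to H, K, J, G, D, E, F, C, and B), so the eccentricity of I is 2.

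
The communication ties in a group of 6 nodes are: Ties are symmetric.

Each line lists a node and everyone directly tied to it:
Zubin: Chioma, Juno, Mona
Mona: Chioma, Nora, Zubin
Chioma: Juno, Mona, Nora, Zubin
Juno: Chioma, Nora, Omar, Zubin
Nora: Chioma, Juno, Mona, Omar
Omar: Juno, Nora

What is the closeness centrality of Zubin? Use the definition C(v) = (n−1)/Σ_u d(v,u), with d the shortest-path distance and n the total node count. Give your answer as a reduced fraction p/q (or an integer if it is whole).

5/7

Distances from Zubin: Chioma:1, Juno:1, Mona:1, Nora:2, Omar:2. Sum = 7.
n = 6, so closeness = 5/7.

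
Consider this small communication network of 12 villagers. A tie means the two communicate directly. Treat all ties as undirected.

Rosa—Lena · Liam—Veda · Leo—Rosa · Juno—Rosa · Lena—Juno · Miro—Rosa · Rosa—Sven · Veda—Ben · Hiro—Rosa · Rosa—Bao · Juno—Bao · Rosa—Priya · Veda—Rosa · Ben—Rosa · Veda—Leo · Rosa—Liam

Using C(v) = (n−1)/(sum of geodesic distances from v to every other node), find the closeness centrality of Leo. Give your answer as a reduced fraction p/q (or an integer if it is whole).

Distances from Leo: Bao:2, Ben:2, Hiro:2, Juno:2, Lena:2, Liam:2, Miro:2, Priya:2, Rosa:1, Sven:2, Veda:1. Sum = 20.
n = 12, so closeness = 11/20.

11/20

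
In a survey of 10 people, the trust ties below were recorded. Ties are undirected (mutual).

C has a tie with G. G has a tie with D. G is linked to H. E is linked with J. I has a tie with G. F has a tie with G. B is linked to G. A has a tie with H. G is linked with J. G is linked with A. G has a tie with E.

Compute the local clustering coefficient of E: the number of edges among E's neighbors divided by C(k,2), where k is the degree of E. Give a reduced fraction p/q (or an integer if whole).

E's neighbors: G and J (k = 2).
Possible neighbor pairs: C(2,2) = 1. Edges among them: G–J → e = 1.
Clustering(E) = 1/1.

1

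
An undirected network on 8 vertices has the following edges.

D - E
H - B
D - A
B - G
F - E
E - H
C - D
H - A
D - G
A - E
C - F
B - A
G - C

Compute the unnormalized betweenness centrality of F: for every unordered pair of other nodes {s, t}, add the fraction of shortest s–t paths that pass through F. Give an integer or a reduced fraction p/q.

Pairs whose geodesics pass through F — C–H: 1/4; C–E: 1/2.
All other pairs contribute 0.
Summing the contributions gives betweenness(F) = 3/4.

3/4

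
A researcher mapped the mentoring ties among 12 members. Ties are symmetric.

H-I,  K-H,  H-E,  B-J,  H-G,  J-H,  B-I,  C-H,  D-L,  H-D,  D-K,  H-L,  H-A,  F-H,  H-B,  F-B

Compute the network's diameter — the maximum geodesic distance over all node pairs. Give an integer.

Eccentricity of each node (its greatest distance to any other): A:2, B:2, C:2, D:2, E:2, F:2, G:2, H:1, I:2, J:2, K:2, L:2.
The maximum eccentricity is 2, realized for instance by the pair D–A via D – H – A. So the diameter is 2.

2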